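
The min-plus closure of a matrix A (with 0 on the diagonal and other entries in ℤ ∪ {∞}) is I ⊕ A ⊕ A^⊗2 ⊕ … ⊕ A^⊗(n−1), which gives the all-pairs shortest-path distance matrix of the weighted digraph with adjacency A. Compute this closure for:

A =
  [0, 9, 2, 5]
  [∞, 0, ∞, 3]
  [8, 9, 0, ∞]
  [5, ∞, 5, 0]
Closure =
  [0, 9, 2, 5]
  [8, 0, 8, 3]
  [8, 9, 0, 12]
  [5, 14, 5, 0]

This is the Floyd-Warshall all-pairs shortest-path computation. For each intermediate vertex k = 0, 1, …, 3, update dist[i][j] ← min(dist[i][j], dist[i][k] + dist[k][j]). The final matrix gives, for each (i, j), the minimum total weight of any directed path from i to j (possibly empty when i = j).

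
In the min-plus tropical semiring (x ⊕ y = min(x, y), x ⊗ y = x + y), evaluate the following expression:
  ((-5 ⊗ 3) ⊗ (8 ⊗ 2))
((-5 ⊗ 3) ⊗ (8 ⊗ 2)) = 8

Expand innermost to outermost. Recall ⊕ takes the minimum of its arguments and ⊗ takes their sum. Working out the expression ((-5 ⊗ 3) ⊗ (8 ⊗ 2)) gives 8.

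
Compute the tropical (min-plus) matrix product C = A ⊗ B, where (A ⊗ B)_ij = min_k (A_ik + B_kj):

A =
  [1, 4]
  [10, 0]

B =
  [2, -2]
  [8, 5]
A ⊗ B =
  [3, -1]
  [8, 5]

Apply the min-plus product entry-by-entry:
  C[0][0] = min over k of (A[0][0] + B[0][0] = 1 + 2 = 3, A[0][1] + B[1][0] = 4 + 8 = 12) = 3 (attained at k = 0)
  C[0][1] = min over k of (A[0][0] + B[0][1] = 1 + -2 = -1, A[0][1] + B[1][1] = 4 + 5 = 9) = -1 (attained at k = 0)
  C[1][0] = min over k of (A[1][0] + B[0][0] = 10 + 2 = 12, A[1][1] + B[1][0] = 0 + 8 = 8) = 8 (attained at k = 1)
  C[1][1] = min over k of (A[1][0] + B[0][1] = 10 + -2 = 8, A[1][1] + B[1][1] = 0 + 5 = 5) = 5 (attained at k = 1)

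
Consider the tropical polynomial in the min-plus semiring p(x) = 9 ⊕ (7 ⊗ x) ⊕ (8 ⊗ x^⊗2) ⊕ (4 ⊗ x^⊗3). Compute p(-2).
p(-2) = -2

A tropical monomial a ⊗ x^⊗i evaluates to a + i · x. Evaluating each term at x = -2:
  Term 0 contributes 9 + 0 · -2 = 9
  Term 1 contributes 7 + 1 · -2 = 5
  Term 2 contributes 8 + 2 · -2 = 4
  Term 3 contributes 4 + 3 · -2 = -2
p(-2) = ⊕ of these = min[9, 5, 4, -2] = -2.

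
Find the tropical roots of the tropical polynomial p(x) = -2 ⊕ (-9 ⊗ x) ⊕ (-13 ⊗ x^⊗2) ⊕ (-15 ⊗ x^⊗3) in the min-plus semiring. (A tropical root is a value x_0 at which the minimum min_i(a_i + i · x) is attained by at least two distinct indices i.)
Roots: {2, 4, 7}

Each tropical root is a break point of the lower envelope of the lines y = a_i + i · x (there are 4 lines, with slopes 0, 1, ..., 3). Only the lines that attain the minimum somewhere contribute to roots; other lines are dominated. Here the surviving (envelope) indices are i = 3, i = 2, i = 1, i = 0.
Intersections between consecutive envelope lines give the roots: for adjacent envelope indices i < j the intersection is x = (a_i − a_j) / (j − i). Reading off the sorted break points: {2, 4, 7}.
Verification: at each break x_0, at least two indices attain the minimum of min_i(a_i + i · x_0).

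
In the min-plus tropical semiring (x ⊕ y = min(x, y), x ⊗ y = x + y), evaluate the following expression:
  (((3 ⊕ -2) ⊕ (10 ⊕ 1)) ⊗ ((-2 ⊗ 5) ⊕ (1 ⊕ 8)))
(((3 ⊕ -2) ⊕ (10 ⊕ 1)) ⊗ ((-2 ⊗ 5) ⊕ (1 ⊕ 8))) = -1

Expand innermost to outermost. Recall ⊕ takes the minimum of its arguments and ⊗ takes their sum. Working out the expression (((3 ⊕ -2) ⊕ (10 ⊕ 1)) ⊗ ((-2 ⊗ 5) ⊕ (1 ⊕ 8))) gives -1.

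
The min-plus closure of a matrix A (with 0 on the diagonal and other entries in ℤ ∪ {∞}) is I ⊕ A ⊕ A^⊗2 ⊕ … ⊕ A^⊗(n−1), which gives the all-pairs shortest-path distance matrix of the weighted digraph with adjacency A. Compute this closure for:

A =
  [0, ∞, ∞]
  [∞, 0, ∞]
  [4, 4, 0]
Closure =
  [0, ∞, ∞]
  [∞, 0, ∞]
  [4, 4, 0]

This is the Floyd-Warshall all-pairs shortest-path computation. For each intermediate vertex k = 0, 1, …, 2, update dist[i][j] ← min(dist[i][j], dist[i][k] + dist[k][j]). The final matrix gives, for each (i, j), the minimum total weight of any directed path from i to j (possibly empty when i = j).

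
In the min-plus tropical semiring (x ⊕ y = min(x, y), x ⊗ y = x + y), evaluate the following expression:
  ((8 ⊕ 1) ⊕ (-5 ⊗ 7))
((8 ⊕ 1) ⊕ (-5 ⊗ 7)) = 1

Expand innermost to outermost. Recall ⊕ takes the minimum of its arguments and ⊗ takes their sum. Working out the expression ((8 ⊕ 1) ⊕ (-5 ⊗ 7)) gives 1.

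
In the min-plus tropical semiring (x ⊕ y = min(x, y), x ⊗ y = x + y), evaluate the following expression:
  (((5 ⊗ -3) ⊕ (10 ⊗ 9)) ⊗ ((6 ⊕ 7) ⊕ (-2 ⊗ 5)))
(((5 ⊗ -3) ⊕ (10 ⊗ 9)) ⊗ ((6 ⊕ 7) ⊕ (-2 ⊗ 5))) = 5

Expand innermost to outermost. Recall ⊕ takes the minimum of its arguments and ⊗ takes their sum. Working out the expression (((5 ⊗ -3) ⊕ (10 ⊗ 9)) ⊗ ((6 ⊕ 7) ⊕ (-2 ⊗ 5))) gives 5.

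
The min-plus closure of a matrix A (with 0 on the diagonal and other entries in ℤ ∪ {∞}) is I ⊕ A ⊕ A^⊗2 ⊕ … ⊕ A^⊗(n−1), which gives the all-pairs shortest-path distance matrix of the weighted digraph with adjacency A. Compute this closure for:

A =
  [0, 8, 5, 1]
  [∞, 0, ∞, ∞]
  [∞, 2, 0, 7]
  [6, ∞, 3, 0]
Closure =
  [0, 6, 4, 1]
  [∞, 0, ∞, ∞]
  [13, 2, 0, 7]
  [6, 5, 3, 0]

This is the Floyd-Warshall all-pairs shortest-path computation. For each intermediate vertex k = 0, 1, …, 3, update dist[i][j] ← min(dist[i][j], dist[i][k] + dist[k][j]). The final matrix gives, for each (i, j), the minimum total weight of any directed path from i to j (possibly empty when i = j).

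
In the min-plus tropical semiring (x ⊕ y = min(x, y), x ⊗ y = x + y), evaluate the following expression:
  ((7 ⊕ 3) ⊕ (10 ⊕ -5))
((7 ⊕ 3) ⊕ (10 ⊕ -5)) = -5

Expand innermost to outermost. Recall ⊕ takes the minimum of its arguments and ⊗ takes their sum. Working out the expression ((7 ⊕ 3) ⊕ (10 ⊕ -5)) gives -5.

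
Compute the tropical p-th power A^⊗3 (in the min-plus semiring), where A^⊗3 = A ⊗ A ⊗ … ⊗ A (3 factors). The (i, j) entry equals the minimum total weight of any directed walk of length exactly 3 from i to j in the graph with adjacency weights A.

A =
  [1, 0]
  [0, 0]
A^⊗3 =
  [0, 0]
  [0, 0]

Each entry (A^⊗3)_ij equals the minimum over all length-3 walks i = v_0 → v_1 → … → v_3 = j of Σ_t A[v_t][v_{t+1}]. For example, for (i, j) = (0, 1) we minimise over 4 possible intermediate vertex sequences; the minimum is 0, attained along the walk 0 → 1 → 0 → 1.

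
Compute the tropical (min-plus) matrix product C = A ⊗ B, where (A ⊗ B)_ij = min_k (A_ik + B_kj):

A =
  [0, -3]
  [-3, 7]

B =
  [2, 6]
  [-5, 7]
A ⊗ B =
  [-8, 4]
  [-1, 3]

Apply the min-plus product entry-by-entry:
  C[0][0] = min over k of (A[0][0] + B[0][0] = 0 + 2 = 2, A[0][1] + B[1][0] = -3 + -5 = -8) = -8 (attained at k = 1)
  C[0][1] = min over k of (A[0][0] + B[0][1] = 0 + 6 = 6, A[0][1] + B[1][1] = -3 + 7 = 4) = 4 (attained at k = 1)
  C[1][0] = min over k of (A[1][0] + B[0][0] = -3 + 2 = -1, A[1][1] + B[1][0] = 7 + -5 = 2) = -1 (attained at k = 0)
  C[1][1] = min over k of (A[1][0] + B[0][1] = -3 + 6 = 3, A[1][1] + B[1][1] = 7 + 7 = 14) = 3 (attained at k = 0)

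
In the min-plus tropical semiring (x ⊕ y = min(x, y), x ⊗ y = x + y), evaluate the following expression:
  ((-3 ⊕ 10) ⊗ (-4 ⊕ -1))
((-3 ⊕ 10) ⊗ (-4 ⊕ -1)) = -7

Expand innermost to outermost. Recall ⊕ takes the minimum of its arguments and ⊗ takes their sum. Working out the expression ((-3 ⊕ 10) ⊗ (-4 ⊕ -1)) gives -7.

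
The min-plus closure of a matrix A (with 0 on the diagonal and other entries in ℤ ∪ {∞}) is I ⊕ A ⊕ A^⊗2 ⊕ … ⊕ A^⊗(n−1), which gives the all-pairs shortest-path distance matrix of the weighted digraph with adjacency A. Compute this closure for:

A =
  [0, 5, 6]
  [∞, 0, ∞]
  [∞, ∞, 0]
Closure =
  [0, 5, 6]
  [∞, 0, ∞]
  [∞, ∞, 0]

This is the Floyd-Warshall all-pairs shortest-path computation. For each intermediate vertex k = 0, 1, …, 2, update dist[i][j] ← min(dist[i][j], dist[i][k] + dist[k][j]). The final matrix gives, for each (i, j), the minimum total weight of any directed path from i to j (possibly empty when i = j).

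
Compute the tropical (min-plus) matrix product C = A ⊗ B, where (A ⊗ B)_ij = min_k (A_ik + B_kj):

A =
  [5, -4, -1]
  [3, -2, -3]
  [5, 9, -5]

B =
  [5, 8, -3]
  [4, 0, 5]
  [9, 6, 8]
A ⊗ B =
  [0, -4, 1]
  [2, -2, 0]
  [4, 1, 2]

Apply the min-plus product entry-by-entry:
  C[0][0] = min over k of (A[0][0] + B[0][0] = 5 + 5 = 10, A[0][1] + B[1][0] = -4 + 4 = 0, A[0][2] + B[2][0] = -1 + 9 = 8) = 0 (attained at k = 1)
  C[0][1] = min over k of (A[0][0] + B[0][1] = 5 + 8 = 13, A[0][1] + B[1][1] = -4 + 0 = -4, A[0][2] + B[2][1] = -1 + 6 = 5) = -4 (attained at k = 1)
  C[0][2] = min over k of (A[0][0] + B[0][2] = 5 + -3 = 2, A[0][1] + B[1][2] = -4 + 5 = 1, A[0][2] + B[2][2] = -1 + 8 = 7) = 1 (attained at k = 1)
  C[1][0] = min over k of (A[1][0] + B[0][0] = 3 + 5 = 8, A[1][1] + B[1][0] = -2 + 4 = 2, A[1][2] + B[2][0] = -3 + 9 = 6) = 2 (attained at k = 1)
  C[1][1] = min over k of (A[1][0] + B[0][1] = 3 + 8 = 11, A[1][1] + B[1][1] = -2 + 0 = -2, A[1][2] + B[2][1] = -3 + 6 = 3) = -2 (attained at k = 1)
  C[1][2] = min over k of (A[1][0] + B[0][2] = 3 + -3 = 0, A[1][1] + B[1][2] = -2 + 5 = 3, A[1][2] + B[2][2] = -3 + 8 = 5) = 0 (attained at k = 0)
  C[2][0] = min over k of (A[2][0] + B[0][0] = 5 + 5 = 10, A[2][1] + B[1][0] = 9 + 4 = 13, A[2][2] + B[2][0] = -5 + 9 = 4) = 4 (attained at k = 2)
  C[2][1] = min over k of (A[2][0] + B[0][1] = 5 + 8 = 13, A[2][1] + B[1][1] = 9 + 0 = 9, A[2][2] + B[2][1] = -5 + 6 = 1) = 1 (attained at k = 2)
  C[2][2] = min over k of (A[2][0] + B[0][2] = 5 + -3 = 2, A[2][1] + B[1][2] = 9 + 5 = 14, A[2][2] + B[2][2] = -5 + 8 = 3) = 2 (attained at k = 0)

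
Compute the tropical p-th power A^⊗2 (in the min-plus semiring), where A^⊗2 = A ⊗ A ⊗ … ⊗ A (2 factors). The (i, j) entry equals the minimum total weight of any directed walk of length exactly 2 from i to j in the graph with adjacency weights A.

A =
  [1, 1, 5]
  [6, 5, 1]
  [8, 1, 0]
A^⊗2 =
  [2, 2, 2]
  [7, 2, 1]
  [7, 1, 0]

Each entry (A^⊗2)_ij equals the minimum over all length-2 walks i = v_0 → v_1 → … → v_2 = j of Σ_t A[v_t][v_{t+1}]. For example, for (i, j) = (0, 2) we minimise over 3 possible intermediate vertex sequences; the minimum is 2, attained along the walk 0 → 1 → 2.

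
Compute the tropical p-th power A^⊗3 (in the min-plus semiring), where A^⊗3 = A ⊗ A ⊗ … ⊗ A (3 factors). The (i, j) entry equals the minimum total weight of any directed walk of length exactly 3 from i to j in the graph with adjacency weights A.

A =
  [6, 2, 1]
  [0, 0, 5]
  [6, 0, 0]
A^⊗3 =
  [1, 1, 1]
  [0, 0, 1]
  [0, 0, 0]

Each entry (A^⊗3)_ij equals the minimum over all length-3 walks i = v_0 → v_1 → … → v_3 = j of Σ_t A[v_t][v_{t+1}]. For example, for (i, j) = (0, 2) we minimise over 9 possible intermediate vertex sequences; the minimum is 1, attained along the walk 0 → 2 → 2 → 2.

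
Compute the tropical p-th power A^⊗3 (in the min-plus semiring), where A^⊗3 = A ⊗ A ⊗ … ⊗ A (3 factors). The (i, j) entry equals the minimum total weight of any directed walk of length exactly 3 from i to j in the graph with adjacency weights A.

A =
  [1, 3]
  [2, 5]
A^⊗3 =
  [3, 5]
  [4, 6]

Each entry (A^⊗3)_ij equals the minimum over all length-3 walks i = v_0 → v_1 → … → v_3 = j of Σ_t A[v_t][v_{t+1}]. For example, for (i, j) = (0, 1) we minimise over 4 possible intermediate vertex sequences; the minimum is 5, attained along the walk 0 → 0 → 0 → 1.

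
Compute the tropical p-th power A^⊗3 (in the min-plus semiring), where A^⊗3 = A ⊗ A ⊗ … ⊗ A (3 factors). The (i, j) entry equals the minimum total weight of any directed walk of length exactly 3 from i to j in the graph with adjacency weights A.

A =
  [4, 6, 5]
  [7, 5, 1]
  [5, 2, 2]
A^⊗3 =
  [12, 9, 8]
  [8, 5, 4]
  [8, 5, 5]

Each entry (A^⊗3)_ij equals the minimum over all length-3 walks i = v_0 → v_1 → … → v_3 = j of Σ_t A[v_t][v_{t+1}]. For example, for (i, j) = (0, 2) we minimise over 9 possible intermediate vertex sequences; the minimum is 8, attained along the walk 0 → 2 → 1 → 2.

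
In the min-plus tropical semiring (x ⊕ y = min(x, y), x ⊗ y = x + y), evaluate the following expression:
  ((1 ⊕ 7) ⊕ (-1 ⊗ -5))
((1 ⊕ 7) ⊕ (-1 ⊗ -5)) = -6

Expand innermost to outermost. Recall ⊕ takes the minimum of its arguments and ⊗ takes their sum. Working out the expression ((1 ⊕ 7) ⊕ (-1 ⊗ -5)) gives -6.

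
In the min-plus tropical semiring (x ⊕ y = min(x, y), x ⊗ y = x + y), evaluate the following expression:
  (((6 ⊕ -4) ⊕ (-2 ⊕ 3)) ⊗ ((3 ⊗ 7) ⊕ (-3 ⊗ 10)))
(((6 ⊕ -4) ⊕ (-2 ⊕ 3)) ⊗ ((3 ⊗ 7) ⊕ (-3 ⊗ 10))) = 3

Expand innermost to outermost. Recall ⊕ takes the minimum of its arguments and ⊗ takes their sum. Working out the expression (((6 ⊕ -4) ⊕ (-2 ⊕ 3)) ⊗ ((3 ⊗ 7) ⊕ (-3 ⊗ 10))) gives 3.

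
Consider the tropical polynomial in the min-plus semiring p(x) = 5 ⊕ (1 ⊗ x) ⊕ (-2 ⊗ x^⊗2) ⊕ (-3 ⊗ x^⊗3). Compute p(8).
p(8) = 5

A tropical monomial a ⊗ x^⊗i evaluates to a + i · x. Evaluating each term at x = 8:
  Term 0 contributes 5 + 0 · 8 = 5
  Term 1 contributes 1 + 1 · 8 = 9
  Term 2 contributes -2 + 2 · 8 = 14
  Term 3 contributes -3 + 3 · 8 = 21
p(8) = ⊕ of these = min[5, 9, 14, 21] = 5.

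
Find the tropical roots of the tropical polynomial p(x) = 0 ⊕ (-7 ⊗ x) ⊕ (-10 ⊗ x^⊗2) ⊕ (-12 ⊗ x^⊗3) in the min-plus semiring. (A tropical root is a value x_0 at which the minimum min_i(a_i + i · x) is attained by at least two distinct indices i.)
Roots: {2, 3, 7}

Each tropical root is a break point of the lower envelope of the lines y = a_i + i · x (there are 4 lines, with slopes 0, 1, ..., 3). Only the lines that attain the minimum somewhere contribute to roots; other lines are dominated. Here the surviving (envelope) indices are i = 3, i = 2, i = 1, i = 0.
Intersections between consecutive envelope lines give the roots: for adjacent envelope indices i < j the intersection is x = (a_i − a_j) / (j − i). Reading off the sorted break points: {2, 3, 7}.
Verification: at each break x_0, at least two indices attain the minimum of min_i(a_i + i · x_0).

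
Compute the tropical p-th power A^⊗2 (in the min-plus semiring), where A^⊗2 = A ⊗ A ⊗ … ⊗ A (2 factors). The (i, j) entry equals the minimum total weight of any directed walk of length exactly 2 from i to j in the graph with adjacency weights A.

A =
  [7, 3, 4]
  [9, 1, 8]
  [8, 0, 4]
A^⊗2 =
  [12, 4, 8]
  [10, 2, 9]
  [9, 1, 8]

Each entry (A^⊗2)_ij equals the minimum over all length-2 walks i = v_0 → v_1 → … → v_2 = j of Σ_t A[v_t][v_{t+1}]. For example, for (i, j) = (0, 2) we minimise over 3 possible intermediate vertex sequences; the minimum is 8, attained along the walk 0 → 2 → 2.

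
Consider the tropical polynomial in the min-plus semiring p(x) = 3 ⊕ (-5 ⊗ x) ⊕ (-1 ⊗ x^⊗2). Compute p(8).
p(8) = 3

A tropical monomial a ⊗ x^⊗i evaluates to a + i · x. Evaluating each term at x = 8:
  Term 0 contributes 3 + 0 · 8 = 3
  Term 1 contributes -5 + 1 · 8 = 3
  Term 2 contributes -1 + 2 · 8 = 15
p(8) = ⊕ of these = min[3, 3, 15] = 3.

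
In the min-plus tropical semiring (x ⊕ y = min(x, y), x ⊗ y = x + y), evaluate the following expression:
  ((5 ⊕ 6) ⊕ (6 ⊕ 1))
((5 ⊕ 6) ⊕ (6 ⊕ 1)) = 1

Expand innermost to outermost. Recall ⊕ takes the minimum of its arguments and ⊗ takes their sum. Working out the expression ((5 ⊕ 6) ⊕ (6 ⊕ 1)) gives 1.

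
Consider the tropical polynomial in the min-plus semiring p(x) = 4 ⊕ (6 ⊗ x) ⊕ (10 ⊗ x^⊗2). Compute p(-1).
p(-1) = 4

A tropical monomial a ⊗ x^⊗i evaluates to a + i · x. Evaluating each term at x = -1:
  Term 0 contributes 4 + 0 · -1 = 4
  Term 1 contributes 6 + 1 · -1 = 5
  Term 2 contributes 10 + 2 · -1 = 8
p(-1) = ⊕ of these = min[4, 5, 8] = 4.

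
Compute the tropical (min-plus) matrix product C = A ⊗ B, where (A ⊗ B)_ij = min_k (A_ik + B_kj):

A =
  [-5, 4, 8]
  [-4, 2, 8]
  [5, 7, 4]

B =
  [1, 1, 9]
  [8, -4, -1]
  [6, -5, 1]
A ⊗ B =
  [-4, -4, 3]
  [-3, -3, 1]
  [6, -1, 5]

Apply the min-plus product entry-by-entry:
  C[0][0] = min over k of (A[0][0] + B[0][0] = -5 + 1 = -4, A[0][1] + B[1][0] = 4 + 8 = 12, A[0][2] + B[2][0] = 8 + 6 = 14) = -4 (attained at k = 0)
  C[0][1] = min over k of (A[0][0] + B[0][1] = -5 + 1 = -4, A[0][1] + B[1][1] = 4 + -4 = 0, A[0][2] + B[2][1] = 8 + -5 = 3) = -4 (attained at k = 0)
  C[0][2] = min over k of (A[0][0] + B[0][2] = -5 + 9 = 4, A[0][1] + B[1][2] = 4 + -1 = 3, A[0][2] + B[2][2] = 8 + 1 = 9) = 3 (attained at k = 1)
  C[1][0] = min over k of (A[1][0] + B[0][0] = -4 + 1 = -3, A[1][1] + B[1][0] = 2 + 8 = 10, A[1][2] + B[2][0] = 8 + 6 = 14) = -3 (attained at k = 0)
  C[1][1] = min over k of (A[1][0] + B[0][1] = -4 + 1 = -3, A[1][1] + B[1][1] = 2 + -4 = -2, A[1][2] + B[2][1] = 8 + -5 = 3) = -3 (attained at k = 0)
  C[1][2] = min over k of (A[1][0] + B[0][2] = -4 + 9 = 5, A[1][1] + B[1][2] = 2 + -1 = 1, A[1][2] + B[2][2] = 8 + 1 = 9) = 1 (attained at k = 1)
  C[2][0] = min over k of (A[2][0] + B[0][0] = 5 + 1 = 6, A[2][1] + B[1][0] = 7 + 8 = 15, A[2][2] + B[2][0] = 4 + 6 = 10) = 6 (attained at k = 0)
  C[2][1] = min over k of (A[2][0] + B[0][1] = 5 + 1 = 6, A[2][1] + B[1][1] = 7 + -4 = 3, A[2][2] + B[2][1] = 4 + -5 = -1) = -1 (attained at k = 2)
  C[2][2] = min over k of (A[2][0] + B[0][2] = 5 + 9 = 14, A[2][1] + B[1][2] = 7 + -1 = 6, A[2][2] + B[2][2] = 4 + 1 = 5) = 5 (attained at k = 2)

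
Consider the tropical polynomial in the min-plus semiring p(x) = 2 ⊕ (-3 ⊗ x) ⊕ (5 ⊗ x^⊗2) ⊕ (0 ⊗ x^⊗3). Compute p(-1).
p(-1) = -4

A tropical monomial a ⊗ x^⊗i evaluates to a + i · x. Evaluating each term at x = -1:
  Term 0 contributes 2 + 0 · -1 = 2
  Term 1 contributes -3 + 1 · -1 = -4
  Term 2 contributes 5 + 2 · -1 = 3
  Term 3 contributes 0 + 3 · -1 = -3
p(-1) = ⊕ of these = min[2, -4, 3, -3] = -4.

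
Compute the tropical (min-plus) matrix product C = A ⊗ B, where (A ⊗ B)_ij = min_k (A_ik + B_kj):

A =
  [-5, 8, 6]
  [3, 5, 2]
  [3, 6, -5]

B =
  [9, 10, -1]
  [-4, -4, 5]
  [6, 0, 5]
A ⊗ B =
  [4, 4, -6]
  [1, 1, 2]
  [1, -5, 0]

Apply the min-plus product entry-by-entry:
  C[0][0] = min over k of (A[0][0] + B[0][0] = -5 + 9 = 4, A[0][1] + B[1][0] = 8 + -4 = 4, A[0][2] + B[2][0] = 6 + 6 = 12) = 4 (attained at k = 0)
  C[0][1] = min over k of (A[0][0] + B[0][1] = -5 + 10 = 5, A[0][1] + B[1][1] = 8 + -4 = 4, A[0][2] + B[2][1] = 6 + 0 = 6) = 4 (attained at k = 1)
  C[0][2] = min over k of (A[0][0] + B[0][2] = -5 + -1 = -6, A[0][1] + B[1][2] = 8 + 5 = 13, A[0][2] + B[2][2] = 6 + 5 = 11) = -6 (attained at k = 0)
  C[1][0] = min over k of (A[1][0] + B[0][0] = 3 + 9 = 12, A[1][1] + B[1][0] = 5 + -4 = 1, A[1][2] + B[2][0] = 2 + 6 = 8) = 1 (attained at k = 1)
  C[1][1] = min over k of (A[1][0] + B[0][1] = 3 + 10 = 13, A[1][1] + B[1][1] = 5 + -4 = 1, A[1][2] + B[2][1] = 2 + 0 = 2) = 1 (attained at k = 1)
  C[1][2] = min over k of (A[1][0] + B[0][2] = 3 + -1 = 2, A[1][1] + B[1][2] = 5 + 5 = 10, A[1][2] + B[2][2] = 2 + 5 = 7) = 2 (attained at k = 0)
  C[2][0] = min over k of (A[2][0] + B[0][0] = 3 + 9 = 12, A[2][1] + B[1][0] = 6 + -4 = 2, A[2][2] + B[2][0] = -5 + 6 = 1) = 1 (attained at k = 2)
  C[2][1] = min over k of (A[2][0] + B[0][1] = 3 + 10 = 13, A[2][1] + B[1][1] = 6 + -4 = 2, A[2][2] + B[2][1] = -5 + 0 = -5) = -5 (attained at k = 2)
  C[2][2] = min over k of (A[2][0] + B[0][2] = 3 + -1 = 2, A[2][1] + B[1][2] = 6 + 5 = 11, A[2][2] + B[2][2] = -5 + 5 = 0) = 0 (attained at k = 2)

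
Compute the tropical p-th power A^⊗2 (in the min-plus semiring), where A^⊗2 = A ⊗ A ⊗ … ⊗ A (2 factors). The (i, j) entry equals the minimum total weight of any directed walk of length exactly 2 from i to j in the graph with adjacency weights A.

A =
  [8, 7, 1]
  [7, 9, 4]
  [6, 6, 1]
A^⊗2 =
  [7, 7, 2]
  [10, 10, 5]
  [7, 7, 2]

Each entry (A^⊗2)_ij equals the minimum over all length-2 walks i = v_0 → v_1 → … → v_2 = j of Σ_t A[v_t][v_{t+1}]. For example, for (i, j) = (0, 2) we minimise over 3 possible intermediate vertex sequences; the minimum is 2, attained along the walk 0 → 2 → 2.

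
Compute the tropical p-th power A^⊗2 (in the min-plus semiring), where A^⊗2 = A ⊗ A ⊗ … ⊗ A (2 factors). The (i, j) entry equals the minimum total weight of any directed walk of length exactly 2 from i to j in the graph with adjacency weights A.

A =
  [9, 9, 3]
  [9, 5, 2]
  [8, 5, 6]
A^⊗2 =
  [11, 8, 9]
  [10, 7, 7]
  [14, 10, 7]

Each entry (A^⊗2)_ij equals the minimum over all length-2 walks i = v_0 → v_1 → … → v_2 = j of Σ_t A[v_t][v_{t+1}]. For example, for (i, j) = (0, 2) we minimise over 3 possible intermediate vertex sequences; the minimum is 9, attained along the walk 0 → 2 → 2.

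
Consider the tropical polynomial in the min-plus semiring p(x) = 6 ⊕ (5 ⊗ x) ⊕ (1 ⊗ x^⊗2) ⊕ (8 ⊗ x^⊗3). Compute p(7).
p(7) = 6

A tropical monomial a ⊗ x^⊗i evaluates to a + i · x. Evaluating each term at x = 7:
  Term 0 contributes 6 + 0 · 7 = 6
  Term 1 contributes 5 + 1 · 7 = 12
  Term 2 contributes 1 + 2 · 7 = 15
  Term 3 contributes 8 + 3 · 7 = 29
p(7) = ⊕ of these = min[6, 12, 15, 29] = 6.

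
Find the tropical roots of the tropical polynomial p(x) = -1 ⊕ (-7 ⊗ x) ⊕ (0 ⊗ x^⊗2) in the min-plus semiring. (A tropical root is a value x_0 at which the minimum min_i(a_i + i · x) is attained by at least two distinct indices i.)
Roots: {-7, 6}

Each tropical root is a break point of the lower envelope of the lines y = a_i + i · x (there are 3 lines, with slopes 0, 1, ..., 2). Only the lines that attain the minimum somewhere contribute to roots; other lines are dominated. Here the surviving (envelope) indices are i = 2, i = 1, i = 0.
Intersections between consecutive envelope lines give the roots: for adjacent envelope indices i < j the intersection is x = (a_i − a_j) / (j − i). Reading off the sorted break points: {-7, 6}.
Verification: at each break x_0, at least two indices attain the minimum of min_i(a_i + i · x_0).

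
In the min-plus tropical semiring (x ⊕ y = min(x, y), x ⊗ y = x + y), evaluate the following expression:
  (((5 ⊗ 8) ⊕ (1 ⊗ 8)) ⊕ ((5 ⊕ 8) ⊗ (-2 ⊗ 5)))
(((5 ⊗ 8) ⊕ (1 ⊗ 8)) ⊕ ((5 ⊕ 8) ⊗ (-2 ⊗ 5))) = 8

Expand innermost to outermost. Recall ⊕ takes the minimum of its arguments and ⊗ takes their sum. Working out the expression (((5 ⊗ 8) ⊕ (1 ⊗ 8)) ⊕ ((5 ⊕ 8) ⊗ (-2 ⊗ 5))) gives 8.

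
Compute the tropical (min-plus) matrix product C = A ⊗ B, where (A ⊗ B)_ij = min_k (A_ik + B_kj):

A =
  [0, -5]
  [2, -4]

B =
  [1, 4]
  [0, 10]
A ⊗ B =
  [-5, 4]
  [-4, 6]

Apply the min-plus product entry-by-entry:
  C[0][0] = min over k of (A[0][0] + B[0][0] = 0 + 1 = 1, A[0][1] + B[1][0] = -5 + 0 = -5) = -5 (attained at k = 1)
  C[0][1] = min over k of (A[0][0] + B[0][1] = 0 + 4 = 4, A[0][1] + B[1][1] = -5 + 10 = 5) = 4 (attained at k = 0)
  C[1][0] = min over k of (A[1][0] + B[0][0] = 2 + 1 = 3, A[1][1] + B[1][0] = -4 + 0 = -4) = -4 (attained at k = 1)
  C[1][1] = min over k of (A[1][0] + B[0][1] = 2 + 4 = 6, A[1][1] + B[1][1] = -4 + 10 = 6) = 6 (attained at k = 0)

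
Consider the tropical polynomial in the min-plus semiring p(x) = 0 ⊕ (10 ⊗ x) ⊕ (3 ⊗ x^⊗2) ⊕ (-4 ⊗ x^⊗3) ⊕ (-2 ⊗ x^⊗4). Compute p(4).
p(4) = 0

A tropical monomial a ⊗ x^⊗i evaluates to a + i · x. Evaluating each term at x = 4:
  Term 0 contributes 0 + 0 · 4 = 0
  Term 1 contributes 10 + 1 · 4 = 14
  Term 2 contributes 3 + 2 · 4 = 11
  Term 3 contributes -4 + 3 · 4 = 8
  Term 4 contributes -2 + 4 · 4 = 14
p(4) = ⊕ of these = min[0, 14, 11, 8, 14] = 0.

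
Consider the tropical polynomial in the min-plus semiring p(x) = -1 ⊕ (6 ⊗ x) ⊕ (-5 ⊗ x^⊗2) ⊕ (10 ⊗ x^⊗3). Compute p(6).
p(6) = -1

A tropical monomial a ⊗ x^⊗i evaluates to a + i · x. Evaluating each term at x = 6:
  Term 0 contributes -1 + 0 · 6 = -1
  Term 1 contributes 6 + 1 · 6 = 12
  Term 2 contributes -5 + 2 · 6 = 7
  Term 3 contributes 10 + 3 · 6 = 28
p(6) = ⊕ of these = min[-1, 12, 7, 28] = -1.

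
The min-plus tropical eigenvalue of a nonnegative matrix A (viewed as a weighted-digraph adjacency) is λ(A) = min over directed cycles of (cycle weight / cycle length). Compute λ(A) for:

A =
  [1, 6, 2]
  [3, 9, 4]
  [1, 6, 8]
λ(A) = 1

Enumerate directed cycles and compute their means (weight / length). Sample:
  cycle 0 → 0: weight = 1, length = 1, mean = 1/1 ≈ 1.000
  cycle 1 → 1: weight = 9, length = 1, mean = 9/1 ≈ 9.000
  cycle 2 → 2: weight = 8, length = 1, mean = 8/1 ≈ 8.000
  cycle 0 → 1 → 0: weight = 9, length = 2, mean = 9/2 ≈ 4.500
  cycle 0 → 2 → 0: weight = 3, length = 2, mean = 3/2 ≈ 1.500
  cycle 1 → 0 → 1: weight = 9, length = 2, mean = 9/2 ≈ 4.500
Minimum mean = 1.000, attained e.g. along the cycle 0 → 0 with weight 1 and length 1. So λ(A) = 1/1 = 1.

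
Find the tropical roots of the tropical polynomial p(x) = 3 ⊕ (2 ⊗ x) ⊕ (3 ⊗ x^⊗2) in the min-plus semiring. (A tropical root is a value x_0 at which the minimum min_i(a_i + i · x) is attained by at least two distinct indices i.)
Roots: {-1, 1}

Each tropical root is a break point of the lower envelope of the lines y = a_i + i · x (there are 3 lines, with slopes 0, 1, ..., 2). Only the lines that attain the minimum somewhere contribute to roots; other lines are dominated. Here the surviving (envelope) indices are i = 2, i = 1, i = 0.
Intersections between consecutive envelope lines give the roots: for adjacent envelope indices i < j the intersection is x = (a_i − a_j) / (j − i). Reading off the sorted break points: {-1, 1}.
Verification: at each break x_0, at least two indices attain the minimum of min_i(a_i + i · x_0).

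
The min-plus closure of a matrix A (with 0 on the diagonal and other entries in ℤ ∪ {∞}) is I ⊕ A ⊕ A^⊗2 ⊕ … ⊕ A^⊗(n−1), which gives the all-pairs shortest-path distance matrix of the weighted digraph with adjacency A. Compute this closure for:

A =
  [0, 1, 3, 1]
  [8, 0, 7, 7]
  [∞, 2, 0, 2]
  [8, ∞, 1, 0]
Closure =
  [0, 1, 2, 1]
  [8, 0, 7, 7]
  [10, 2, 0, 2]
  [8, 3, 1, 0]

This is the Floyd-Warshall all-pairs shortest-path computation. For each intermediate vertex k = 0, 1, …, 3, update dist[i][j] ← min(dist[i][j], dist[i][k] + dist[k][j]). The final matrix gives, for each (i, j), the minimum total weight of any directed path from i to j (possibly empty when i = j).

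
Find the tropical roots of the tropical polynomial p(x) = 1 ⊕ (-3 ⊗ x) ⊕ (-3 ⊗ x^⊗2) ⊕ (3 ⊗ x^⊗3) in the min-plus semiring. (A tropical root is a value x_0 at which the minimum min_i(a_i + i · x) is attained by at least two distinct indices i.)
Roots: {-6, 0, 4}

Each tropical root is a break point of the lower envelope of the lines y = a_i + i · x (there are 4 lines, with slopes 0, 1, ..., 3). Only the lines that attain the minimum somewhere contribute to roots; other lines are dominated. Here the surviving (envelope) indices are i = 3, i = 2, i = 1, i = 0.
Intersections between consecutive envelope lines give the roots: for adjacent envelope indices i < j the intersection is x = (a_i − a_j) / (j − i). Reading off the sorted break points: {-6, 0, 4}.
Verification: at each break x_0, at least two indices attain the minimum of min_i(a_i + i · x_0).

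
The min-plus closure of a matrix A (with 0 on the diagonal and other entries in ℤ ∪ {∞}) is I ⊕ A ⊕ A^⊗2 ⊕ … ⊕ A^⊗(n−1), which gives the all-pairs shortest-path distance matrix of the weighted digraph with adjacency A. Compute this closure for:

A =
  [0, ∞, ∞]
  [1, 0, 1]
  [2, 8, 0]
Closure =
  [0, ∞, ∞]
  [1, 0, 1]
  [2, 8, 0]

This is the Floyd-Warshall all-pairs shortest-path computation. For each intermediate vertex k = 0, 1, …, 2, update dist[i][j] ← min(dist[i][j], dist[i][k] + dist[k][j]). The final matrix gives, for each (i, j), the minimum total weight of any directed path from i to j (possibly empty when i = j).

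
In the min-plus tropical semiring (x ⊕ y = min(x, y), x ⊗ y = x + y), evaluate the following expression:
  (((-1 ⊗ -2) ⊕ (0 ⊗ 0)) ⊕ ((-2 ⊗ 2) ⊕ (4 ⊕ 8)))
(((-1 ⊗ -2) ⊕ (0 ⊗ 0)) ⊕ ((-2 ⊗ 2) ⊕ (4 ⊕ 8))) = -3

Expand innermost to outermost. Recall ⊕ takes the minimum of its arguments and ⊗ takes their sum. Working out the expression (((-1 ⊗ -2) ⊕ (0 ⊗ 0)) ⊕ ((-2 ⊗ 2) ⊕ (4 ⊕ 8))) gives -3.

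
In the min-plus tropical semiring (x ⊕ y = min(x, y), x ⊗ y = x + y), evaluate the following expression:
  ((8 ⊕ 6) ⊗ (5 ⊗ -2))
((8 ⊕ 6) ⊗ (5 ⊗ -2)) = 9

Expand innermost to outermost. Recall ⊕ takes the minimum of its arguments and ⊗ takes their sum. Working out the expression ((8 ⊕ 6) ⊗ (5 ⊗ -2)) gives 9.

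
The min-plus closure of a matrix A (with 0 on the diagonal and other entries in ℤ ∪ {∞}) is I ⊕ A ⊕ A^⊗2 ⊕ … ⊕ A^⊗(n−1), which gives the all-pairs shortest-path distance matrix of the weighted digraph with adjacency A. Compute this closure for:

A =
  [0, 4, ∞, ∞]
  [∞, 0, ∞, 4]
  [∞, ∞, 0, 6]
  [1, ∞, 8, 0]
Closure =
  [0, 4, 16, 8]
  [5, 0, 12, 4]
  [7, 11, 0, 6]
  [1, 5, 8, 0]

This is the Floyd-Warshall all-pairs shortest-path computation. For each intermediate vertex k = 0, 1, …, 3, update dist[i][j] ← min(dist[i][j], dist[i][k] + dist[k][j]). The final matrix gives, for each (i, j), the minimum total weight of any directed path from i to j (possibly empty when i = j).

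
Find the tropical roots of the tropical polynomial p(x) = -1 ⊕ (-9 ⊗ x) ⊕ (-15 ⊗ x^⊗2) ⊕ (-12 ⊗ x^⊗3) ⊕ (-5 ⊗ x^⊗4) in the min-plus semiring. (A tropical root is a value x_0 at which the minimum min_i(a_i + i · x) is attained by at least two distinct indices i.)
Roots: {-7, -3, 6, 8}

Each tropical root is a break point of the lower envelope of the lines y = a_i + i · x (there are 5 lines, with slopes 0, 1, ..., 4). Only the lines that attain the minimum somewhere contribute to roots; other lines are dominated. Here the surviving (envelope) indices are i = 4, i = 3, i = 2, i = 1, i = 0.
Intersections between consecutive envelope lines give the roots: for adjacent envelope indices i < j the intersection is x = (a_i − a_j) / (j − i). Reading off the sorted break points: {-7, -3, 6, 8}.
Verification: at each break x_0, at least two indices attain the minimum of min_i(a_i + i · x_0).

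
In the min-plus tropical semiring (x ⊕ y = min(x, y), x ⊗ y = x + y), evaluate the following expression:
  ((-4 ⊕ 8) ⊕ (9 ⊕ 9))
((-4 ⊕ 8) ⊕ (9 ⊕ 9)) = -4

Expand innermost to outermost. Recall ⊕ takes the minimum of its arguments and ⊗ takes their sum. Working out the expression ((-4 ⊕ 8) ⊕ (9 ⊕ 9)) gives -4.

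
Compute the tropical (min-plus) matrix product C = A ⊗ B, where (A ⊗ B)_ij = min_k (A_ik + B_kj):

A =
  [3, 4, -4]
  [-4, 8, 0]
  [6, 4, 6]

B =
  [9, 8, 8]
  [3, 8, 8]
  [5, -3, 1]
A ⊗ B =
  [1, -7, -3]
  [5, -3, 1]
  [7, 3, 7]

Apply the min-plus product entry-by-entry:
  C[0][0] = min over k of (A[0][0] + B[0][0] = 3 + 9 = 12, A[0][1] + B[1][0] = 4 + 3 = 7, A[0][2] + B[2][0] = -4 + 5 = 1) = 1 (attained at k = 2)
  C[0][1] = min over k of (A[0][0] + B[0][1] = 3 + 8 = 11, A[0][1] + B[1][1] = 4 + 8 = 12, A[0][2] + B[2][1] = -4 + -3 = -7) = -7 (attained at k = 2)
  C[0][2] = min over k of (A[0][0] + B[0][2] = 3 + 8 = 11, A[0][1] + B[1][2] = 4 + 8 = 12, A[0][2] + B[2][2] = -4 + 1 = -3) = -3 (attained at k = 2)
  C[1][0] = min over k of (A[1][0] + B[0][0] = -4 + 9 = 5, A[1][1] + B[1][0] = 8 + 3 = 11, A[1][2] + B[2][0] = 0 + 5 = 5) = 5 (attained at k = 0)
  C[1][1] = min over k of (A[1][0] + B[0][1] = -4 + 8 = 4, A[1][1] + B[1][1] = 8 + 8 = 16, A[1][2] + B[2][1] = 0 + -3 = -3) = -3 (attained at k = 2)
  C[1][2] = min over k of (A[1][0] + B[0][2] = -4 + 8 = 4, A[1][1] + B[1][2] = 8 + 8 = 16, A[1][2] + B[2][2] = 0 + 1 = 1) = 1 (attained at k = 2)
  C[2][0] = min over k of (A[2][0] + B[0][0] = 6 + 9 = 15, A[2][1] + B[1][0] = 4 + 3 = 7, A[2][2] + B[2][0] = 6 + 5 = 11) = 7 (attained at k = 1)
  C[2][1] = min over k of (A[2][0] + B[0][1] = 6 + 8 = 14, A[2][1] + B[1][1] = 4 + 8 = 12, A[2][2] + B[2][1] = 6 + -3 = 3) = 3 (attained at k = 2)
  C[2][2] = min over k of (A[2][0] + B[0][2] = 6 + 8 = 14, A[2][1] + B[1][2] = 4 + 8 = 12, A[2][2] + B[2][2] = 6 + 1 = 7) = 7 (attained at k = 2)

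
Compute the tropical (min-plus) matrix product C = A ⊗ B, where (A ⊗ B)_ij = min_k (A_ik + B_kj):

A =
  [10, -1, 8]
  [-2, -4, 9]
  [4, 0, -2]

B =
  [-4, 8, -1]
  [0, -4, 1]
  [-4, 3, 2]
A ⊗ B =
  [-1, -5, 0]
  [-6, -8, -3]
  [-6, -4, 0]

Apply the min-plus product entry-by-entry:
  C[0][0] = min over k of (A[0][0] + B[0][0] = 10 + -4 = 6, A[0][1] + B[1][0] = -1 + 0 = -1, A[0][2] + B[2][0] = 8 + -4 = 4) = -1 (attained at k = 1)
  C[0][1] = min over k of (A[0][0] + B[0][1] = 10 + 8 = 18, A[0][1] + B[1][1] = -1 + -4 = -5, A[0][2] + B[2][1] = 8 + 3 = 11) = -5 (attained at k = 1)
  C[0][2] = min over k of (A[0][0] + B[0][2] = 10 + -1 = 9, A[0][1] + B[1][2] = -1 + 1 = 0, A[0][2] + B[2][2] = 8 + 2 = 10) = 0 (attained at k = 1)
  C[1][0] = min over k of (A[1][0] + B[0][0] = -2 + -4 = -6, A[1][1] + B[1][0] = -4 + 0 = -4, A[1][2] + B[2][0] = 9 + -4 = 5) = -6 (attained at k = 0)
  C[1][1] = min over k of (A[1][0] + B[0][1] = -2 + 8 = 6, A[1][1] + B[1][1] = -4 + -4 = -8, A[1][2] + B[2][1] = 9 + 3 = 12) = -8 (attained at k = 1)
  C[1][2] = min over k of (A[1][0] + B[0][2] = -2 + -1 = -3, A[1][1] + B[1][2] = -4 + 1 = -3, A[1][2] + B[2][2] = 9 + 2 = 11) = -3 (attained at k = 0)
  C[2][0] = min over k of (A[2][0] + B[0][0] = 4 + -4 = 0, A[2][1] + B[1][0] = 0 + 0 = 0, A[2][2] + B[2][0] = -2 + -4 = -6) = -6 (attained at k = 2)
  C[2][1] = min over k of (A[2][0] + B[0][1] = 4 + 8 = 12, A[2][1] + B[1][1] = 0 + -4 = -4, A[2][2] + B[2][1] = -2 + 3 = 1) = -4 (attained at k = 1)
  C[2][2] = min over k of (A[2][0] + B[0][2] = 4 + -1 = 3, A[2][1] + B[1][2] = 0 + 1 = 1, A[2][2] + B[2][2] = -2 + 2 = 0) = 0 (attained at k = 2)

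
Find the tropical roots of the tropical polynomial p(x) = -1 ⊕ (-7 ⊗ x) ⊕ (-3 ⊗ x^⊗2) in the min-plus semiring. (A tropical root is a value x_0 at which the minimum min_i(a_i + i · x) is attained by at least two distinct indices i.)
Roots: {-4, 6}

Each tropical root is a break point of the lower envelope of the lines y = a_i + i · x (there are 3 lines, with slopes 0, 1, ..., 2). Only the lines that attain the minimum somewhere contribute to roots; other lines are dominated. Here the surviving (envelope) indices are i = 2, i = 1, i = 0.
Intersections between consecutive envelope lines give the roots: for adjacent envelope indices i < j the intersection is x = (a_i − a_j) / (j − i). Reading off the sorted break points: {-4, 6}.
Verification: at each break x_0, at least two indices attain the minimum of min_i(a_i + i · x_0).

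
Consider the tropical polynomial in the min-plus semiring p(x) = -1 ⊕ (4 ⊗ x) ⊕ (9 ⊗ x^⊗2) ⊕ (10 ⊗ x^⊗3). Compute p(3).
p(3) = -1

A tropical monomial a ⊗ x^⊗i evaluates to a + i · x. Evaluating each term at x = 3:
  Term 0 contributes -1 + 0 · 3 = -1
  Term 1 contributes 4 + 1 · 3 = 7
  Term 2 contributes 9 + 2 · 3 = 15
  Term 3 contributes 10 + 3 · 3 = 19
p(3) = ⊕ of these = min[-1, 7, 15, 19] = -1.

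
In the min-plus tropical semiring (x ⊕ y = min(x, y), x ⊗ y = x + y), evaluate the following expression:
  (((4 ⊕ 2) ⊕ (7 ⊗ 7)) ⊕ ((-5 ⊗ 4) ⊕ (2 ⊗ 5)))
(((4 ⊕ 2) ⊕ (7 ⊗ 7)) ⊕ ((-5 ⊗ 4) ⊕ (2 ⊗ 5))) = -1

Expand innermost to outermost. Recall ⊕ takes the minimum of its arguments and ⊗ takes their sum. Working out the expression (((4 ⊕ 2) ⊕ (7 ⊗ 7)) ⊕ ((-5 ⊗ 4) ⊕ (2 ⊗ 5))) gives -1.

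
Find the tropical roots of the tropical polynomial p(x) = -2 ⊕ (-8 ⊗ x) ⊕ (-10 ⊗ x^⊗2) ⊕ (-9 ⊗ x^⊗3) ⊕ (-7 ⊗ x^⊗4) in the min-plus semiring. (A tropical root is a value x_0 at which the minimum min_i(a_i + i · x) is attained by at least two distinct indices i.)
Roots: {-2, -1, 2, 6}

Each tropical root is a break point of the lower envelope of the lines y = a_i + i · x (there are 5 lines, with slopes 0, 1, ..., 4). Only the lines that attain the minimum somewhere contribute to roots; other lines are dominated. Here the surviving (envelope) indices are i = 4, i = 3, i = 2, i = 1, i = 0.
Intersections between consecutive envelope lines give the roots: for adjacent envelope indices i < j the intersection is x = (a_i − a_j) / (j − i). Reading off the sorted break points: {-2, -1, 2, 6}.
Verification: at each break x_0, at least two indices attain the minimum of min_i(a_i + i · x_0).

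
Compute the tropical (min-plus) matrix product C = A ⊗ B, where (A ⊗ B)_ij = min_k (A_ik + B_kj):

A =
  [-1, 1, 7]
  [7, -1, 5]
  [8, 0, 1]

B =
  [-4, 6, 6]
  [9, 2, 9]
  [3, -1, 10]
A ⊗ B =
  [-5, 3, 5]
  [3, 1, 8]
  [4, 0, 9]

Apply the min-plus product entry-by-entry:
  C[0][0] = min over k of (A[0][0] + B[0][0] = -1 + -4 = -5, A[0][1] + B[1][0] = 1 + 9 = 10, A[0][2] + B[2][0] = 7 + 3 = 10) = -5 (attained at k = 0)
  C[0][1] = min over k of (A[0][0] + B[0][1] = -1 + 6 = 5, A[0][1] + B[1][1] = 1 + 2 = 3, A[0][2] + B[2][1] = 7 + -1 = 6) = 3 (attained at k = 1)
  C[0][2] = min over k of (A[0][0] + B[0][2] = -1 + 6 = 5, A[0][1] + B[1][2] = 1 + 9 = 10, A[0][2] + B[2][2] = 7 + 10 = 17) = 5 (attained at k = 0)
  C[1][0] = min over k of (A[1][0] + B[0][0] = 7 + -4 = 3, A[1][1] + B[1][0] = -1 + 9 = 8, A[1][2] + B[2][0] = 5 + 3 = 8) = 3 (attained at k = 0)
  C[1][1] = min over k of (A[1][0] + B[0][1] = 7 + 6 = 13, A[1][1] + B[1][1] = -1 + 2 = 1, A[1][2] + B[2][1] = 5 + -1 = 4) = 1 (attained at k = 1)
  C[1][2] = min over k of (A[1][0] + B[0][2] = 7 + 6 = 13, A[1][1] + B[1][2] = -1 + 9 = 8, A[1][2] + B[2][2] = 5 + 10 = 15) = 8 (attained at k = 1)
  C[2][0] = min over k of (A[2][0] + B[0][0] = 8 + -4 = 4, A[2][1] + B[1][0] = 0 + 9 = 9, A[2][2] + B[2][0] = 1 + 3 = 4) = 4 (attained at k = 0)
  C[2][1] = min over k of (A[2][0] + B[0][1] = 8 + 6 = 14, A[2][1] + B[1][1] = 0 + 2 = 2, A[2][2] + B[2][1] = 1 + -1 = 0) = 0 (attained at k = 2)
  C[2][2] = min over k of (A[2][0] + B[0][2] = 8 + 6 = 14, A[2][1] + B[1][2] = 0 + 9 = 9, A[2][2] + B[2][2] = 1 + 10 = 11) = 9 (attained at k = 1)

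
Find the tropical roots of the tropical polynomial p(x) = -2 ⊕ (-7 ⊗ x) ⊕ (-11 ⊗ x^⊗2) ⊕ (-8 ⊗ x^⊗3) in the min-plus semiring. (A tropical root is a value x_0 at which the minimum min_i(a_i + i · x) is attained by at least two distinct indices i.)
Roots: {-3, 4, 5}

Each tropical root is a break point of the lower envelope of the lines y = a_i + i · x (there are 4 lines, with slopes 0, 1, ..., 3). Only the lines that attain the minimum somewhere contribute to roots; other lines are dominated. Here the surviving (envelope) indices are i = 3, i = 2, i = 1, i = 0.
Intersections between consecutive envelope lines give the roots: for adjacent envelope indices i < j the intersection is x = (a_i − a_j) / (j − i). Reading off the sorted break points: {-3, 4, 5}.
Verification: at each break x_0, at least two indices attain the minimum of min_i(a_i + i · x_0).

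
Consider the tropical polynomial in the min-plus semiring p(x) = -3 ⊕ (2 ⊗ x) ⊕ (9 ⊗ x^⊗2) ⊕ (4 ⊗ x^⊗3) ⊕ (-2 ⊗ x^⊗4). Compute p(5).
p(5) = -3

A tropical monomial a ⊗ x^⊗i evaluates to a + i · x. Evaluating each term at x = 5:
  Term 0 contributes -3 + 0 · 5 = -3
  Term 1 contributes 2 + 1 · 5 = 7
  Term 2 contributes 9 + 2 · 5 = 19
  Term 3 contributes 4 + 3 · 5 = 19
  Term 4 contributes -2 + 4 · 5 = 18
p(5) = ⊕ of these = min[-3, 7, 19, 19, 18] = -3.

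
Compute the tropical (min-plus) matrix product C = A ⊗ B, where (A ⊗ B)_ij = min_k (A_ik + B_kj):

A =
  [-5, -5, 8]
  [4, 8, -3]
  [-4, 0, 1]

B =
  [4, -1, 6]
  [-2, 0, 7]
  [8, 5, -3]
A ⊗ B =
  [-7, -6, 1]
  [5, 2, -6]
  [-2, -5, -2]

Apply the min-plus product entry-by-entry:
  C[0][0] = min over k of (A[0][0] + B[0][0] = -5 + 4 = -1, A[0][1] + B[1][0] = -5 + -2 = -7, A[0][2] + B[2][0] = 8 + 8 = 16) = -7 (attained at k = 1)
  C[0][1] = min over k of (A[0][0] + B[0][1] = -5 + -1 = -6, A[0][1] + B[1][1] = -5 + 0 = -5, A[0][2] + B[2][1] = 8 + 5 = 13) = -6 (attained at k = 0)
  C[0][2] = min over k of (A[0][0] + B[0][2] = -5 + 6 = 1, A[0][1] + B[1][2] = -5 + 7 = 2, A[0][2] + B[2][2] = 8 + -3 = 5) = 1 (attained at k = 0)
  C[1][0] = min over k of (A[1][0] + B[0][0] = 4 + 4 = 8, A[1][1] + B[1][0] = 8 + -2 = 6, A[1][2] + B[2][0] = -3 + 8 = 5) = 5 (attained at k = 2)
  C[1][1] = min over k of (A[1][0] + B[0][1] = 4 + -1 = 3, A[1][1] + B[1][1] = 8 + 0 = 8, A[1][2] + B[2][1] = -3 + 5 = 2) = 2 (attained at k = 2)
  C[1][2] = min over k of (A[1][0] + B[0][2] = 4 + 6 = 10, A[1][1] + B[1][2] = 8 + 7 = 15, A[1][2] + B[2][2] = -3 + -3 = -6) = -6 (attained at k = 2)
  C[2][0] = min over k of (A[2][0] + B[0][0] = -4 + 4 = 0, A[2][1] + B[1][0] = 0 + -2 = -2, A[2][2] + B[2][0] = 1 + 8 = 9) = -2 (attained at k = 1)
  C[2][1] = min over k of (A[2][0] + B[0][1] = -4 + -1 = -5, A[2][1] + B[1][1] = 0 + 0 = 0, A[2][2] + B[2][1] = 1 + 5 = 6) = -5 (attained at k = 0)
  C[2][2] = min over k of (A[2][0] + B[0][2] = -4 + 6 = 2, A[2][1] + B[1][2] = 0 + 7 = 7, A[2][2] + B[2][2] = 1 + -3 = -2) = -2 (attained at k = 2)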